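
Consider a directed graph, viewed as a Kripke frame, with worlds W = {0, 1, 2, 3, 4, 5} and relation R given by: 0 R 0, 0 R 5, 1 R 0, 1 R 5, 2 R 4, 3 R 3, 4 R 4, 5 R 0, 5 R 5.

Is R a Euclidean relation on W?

Yes

Euclidean: yes — any two successors of a common world are R-related.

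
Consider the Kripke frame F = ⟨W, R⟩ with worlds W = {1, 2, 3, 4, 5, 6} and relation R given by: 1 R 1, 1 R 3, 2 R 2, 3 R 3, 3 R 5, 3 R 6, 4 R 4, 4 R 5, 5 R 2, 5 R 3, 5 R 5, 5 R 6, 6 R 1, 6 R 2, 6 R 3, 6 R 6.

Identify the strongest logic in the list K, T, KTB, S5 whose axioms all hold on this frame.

Reflexive (axiom T): yes — every world is R-related to itself.
Symmetric (axiom B): no — 1 R 3 but not 3 R 1.
Euclidean (axiom 5): no — 3 R 6 and 3 R 5, but not 6 R 5.
So F validates K, T; KTB would additionally require R to be symmetric. The strongest is T.

T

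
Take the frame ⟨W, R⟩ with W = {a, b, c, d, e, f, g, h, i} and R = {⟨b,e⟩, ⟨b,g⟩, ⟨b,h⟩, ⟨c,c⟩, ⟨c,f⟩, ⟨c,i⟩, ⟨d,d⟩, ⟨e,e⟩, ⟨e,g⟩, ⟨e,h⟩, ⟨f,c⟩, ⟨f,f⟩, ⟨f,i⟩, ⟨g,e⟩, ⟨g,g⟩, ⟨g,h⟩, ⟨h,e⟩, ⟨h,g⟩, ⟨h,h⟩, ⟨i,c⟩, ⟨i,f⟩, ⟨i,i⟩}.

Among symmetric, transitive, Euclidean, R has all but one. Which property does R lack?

symmetric

Symmetric: no — b R e but not e R b.
Transitive: yes — every two-step R-path is closed by a direct edge.
Euclidean: yes — any two successors of a common world are R-related.
Only symmetric fails.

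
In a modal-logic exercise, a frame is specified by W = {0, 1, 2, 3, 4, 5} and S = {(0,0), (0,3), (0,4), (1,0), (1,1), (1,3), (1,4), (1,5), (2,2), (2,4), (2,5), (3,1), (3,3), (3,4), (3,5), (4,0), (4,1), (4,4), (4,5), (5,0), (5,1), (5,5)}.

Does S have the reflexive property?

Reflexive: yes — every world is S-related to itself.

Yes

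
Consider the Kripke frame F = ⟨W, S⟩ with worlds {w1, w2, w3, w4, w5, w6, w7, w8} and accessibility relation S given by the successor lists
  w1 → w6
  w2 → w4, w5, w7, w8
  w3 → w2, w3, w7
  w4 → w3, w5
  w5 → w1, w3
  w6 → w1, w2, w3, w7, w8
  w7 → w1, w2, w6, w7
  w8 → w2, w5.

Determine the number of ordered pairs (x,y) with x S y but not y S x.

13

Enumerating: (w2,w4), (w2,w5), (w3,w2), (w3,w7), (w4,w3), (w4,w5), (w5,w1), (w5,w3), (w6,w2), (w6,w3), (w6,w8), (w7,w1), (w8,w5).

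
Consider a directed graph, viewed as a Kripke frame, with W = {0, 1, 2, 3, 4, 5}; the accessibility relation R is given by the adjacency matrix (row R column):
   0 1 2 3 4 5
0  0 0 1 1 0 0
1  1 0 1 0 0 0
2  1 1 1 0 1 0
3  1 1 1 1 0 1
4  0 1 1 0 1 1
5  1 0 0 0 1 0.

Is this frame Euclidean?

Euclidean: no — 0 R 2 and 0 R 3, but not 2 R 3.

No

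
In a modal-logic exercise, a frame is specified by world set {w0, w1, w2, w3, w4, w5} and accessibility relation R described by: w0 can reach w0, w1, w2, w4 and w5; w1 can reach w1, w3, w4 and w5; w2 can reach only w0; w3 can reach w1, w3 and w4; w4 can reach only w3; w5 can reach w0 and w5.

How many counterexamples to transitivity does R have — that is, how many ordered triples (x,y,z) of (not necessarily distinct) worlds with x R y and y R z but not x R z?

13

Enumerating: (w0,w1,w3), (w0,w4,w3), (w1,w5,w0), (w2,w0,w1), (w2,w0,w2), (w2,w0,w4), (w2,w0,w5), (w3,w1,w5), (w4,w3,w1), (w4,w3,w4), (w5,w0,w1), (w5,w0,w2), (w5,w0,w4).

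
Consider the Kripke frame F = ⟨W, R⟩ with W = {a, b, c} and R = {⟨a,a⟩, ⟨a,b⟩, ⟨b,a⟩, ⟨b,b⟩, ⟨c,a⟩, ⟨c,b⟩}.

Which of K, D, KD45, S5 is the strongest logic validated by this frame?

KD45

Serial (axiom D): yes — every world has a successor (e.g. a R a).
Euclidean (axiom 5): yes — any two successors of a common world are R-related.
Transitive (axiom 4): yes — every two-step R-path is closed by a direct edge.
Reflexive (axiom T): no — c is not related to itself.
So F validates K, D, KD45; S5 would additionally require R to be reflexive. The strongest is KD45.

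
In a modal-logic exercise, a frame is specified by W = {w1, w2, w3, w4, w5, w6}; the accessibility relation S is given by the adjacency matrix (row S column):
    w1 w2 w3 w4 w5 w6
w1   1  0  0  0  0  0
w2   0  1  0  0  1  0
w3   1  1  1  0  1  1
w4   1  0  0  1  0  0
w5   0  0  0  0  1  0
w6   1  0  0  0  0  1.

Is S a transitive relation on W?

Transitive: yes — every two-step S-path is closed by a direct edge.

Yes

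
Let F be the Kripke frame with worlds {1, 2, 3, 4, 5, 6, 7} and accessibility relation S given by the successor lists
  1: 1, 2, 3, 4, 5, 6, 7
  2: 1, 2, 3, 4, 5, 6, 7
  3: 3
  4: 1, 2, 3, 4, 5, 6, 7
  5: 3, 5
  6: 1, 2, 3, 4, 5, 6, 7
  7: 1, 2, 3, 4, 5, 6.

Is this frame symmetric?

No

Symmetric: no — 1 S 3 but not 3 S 1.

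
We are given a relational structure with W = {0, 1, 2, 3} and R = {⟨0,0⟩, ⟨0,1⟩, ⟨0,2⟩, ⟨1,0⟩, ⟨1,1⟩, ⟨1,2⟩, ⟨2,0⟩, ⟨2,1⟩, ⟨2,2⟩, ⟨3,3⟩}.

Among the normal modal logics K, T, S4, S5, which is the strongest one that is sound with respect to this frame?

Reflexive (axiom T): yes — every world is R-related to itself.
Transitive (axiom 4): yes — every two-step R-path is closed by a direct edge.
Euclidean (axiom 5): yes — any two successors of a common world are R-related.
So F validates K, T, S4, S5. The strongest is S5.

S5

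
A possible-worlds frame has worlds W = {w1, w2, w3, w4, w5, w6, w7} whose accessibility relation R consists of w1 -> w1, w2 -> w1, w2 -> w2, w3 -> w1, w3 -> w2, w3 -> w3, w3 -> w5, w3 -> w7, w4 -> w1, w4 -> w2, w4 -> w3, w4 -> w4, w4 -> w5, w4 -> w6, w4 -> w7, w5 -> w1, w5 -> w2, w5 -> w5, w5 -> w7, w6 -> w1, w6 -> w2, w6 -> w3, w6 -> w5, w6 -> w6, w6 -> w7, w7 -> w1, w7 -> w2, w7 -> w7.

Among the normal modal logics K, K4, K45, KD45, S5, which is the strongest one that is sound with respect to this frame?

K4

Transitive (axiom 4): yes — every two-step R-path is closed by a direct edge.
Euclidean (axiom 5): no — w3 R w1 and w3 R w2, but not w1 R w2.
Serial (axiom D): yes — every world has a successor (e.g. w1 R w1).
Reflexive (axiom T): yes — every world is R-related to itself.
So F validates K, K4; K45 would additionally require R to be Euclidean. The strongest is K4.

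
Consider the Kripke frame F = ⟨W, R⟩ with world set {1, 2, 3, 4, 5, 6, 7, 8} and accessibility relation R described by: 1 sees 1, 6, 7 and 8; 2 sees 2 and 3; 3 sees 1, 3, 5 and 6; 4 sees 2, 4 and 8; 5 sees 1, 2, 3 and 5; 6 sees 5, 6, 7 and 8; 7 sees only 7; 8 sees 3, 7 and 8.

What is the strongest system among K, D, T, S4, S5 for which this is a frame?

T

Serial (axiom D): yes — every world has a successor (e.g. 1 R 1).
Reflexive (axiom T): yes — every world is R-related to itself.
Transitive (axiom 4): no — 1 R 6 and 6 R 5, but not 1 R 5.
Euclidean (axiom 5): no — 1 R 7 and 1 R 6, but not 7 R 6.
So F validates K, D, T; S4 would additionally require R to be transitive. The strongest is T.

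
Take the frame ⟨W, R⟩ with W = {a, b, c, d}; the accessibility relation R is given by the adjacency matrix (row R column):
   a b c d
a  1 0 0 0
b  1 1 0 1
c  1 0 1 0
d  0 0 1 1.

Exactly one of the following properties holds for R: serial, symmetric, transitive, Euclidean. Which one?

serial

Serial: yes — every world has a successor (e.g. a R a).
Symmetric: no — b R a but not a R b.
Transitive: no — b R d and d R c, but not b R c.
Euclidean: no — b R a and b R d, but not a R d.
Only serial holds.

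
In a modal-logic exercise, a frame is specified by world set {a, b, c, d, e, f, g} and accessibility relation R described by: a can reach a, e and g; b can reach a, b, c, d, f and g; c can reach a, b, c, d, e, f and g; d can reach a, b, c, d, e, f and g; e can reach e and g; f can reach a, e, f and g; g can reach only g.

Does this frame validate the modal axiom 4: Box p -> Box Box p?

No

The schema 4 characterises exactly the transitive frames.
Transitive: no — b R a and a R e, but not b R e.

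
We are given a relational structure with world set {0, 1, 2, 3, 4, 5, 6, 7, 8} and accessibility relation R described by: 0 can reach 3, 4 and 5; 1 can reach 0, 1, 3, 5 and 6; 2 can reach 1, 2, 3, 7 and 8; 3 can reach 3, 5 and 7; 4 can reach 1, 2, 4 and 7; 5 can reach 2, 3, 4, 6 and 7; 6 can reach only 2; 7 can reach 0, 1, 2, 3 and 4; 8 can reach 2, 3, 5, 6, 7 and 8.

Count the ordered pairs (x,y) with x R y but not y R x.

22

Enumerating: (0,3), (0,4), (0,5), (1,0), (1,3), (1,5), (1,6), (2,1), (2,3), (4,1), (4,2), (5,2), … and 10 more.
Total: 22.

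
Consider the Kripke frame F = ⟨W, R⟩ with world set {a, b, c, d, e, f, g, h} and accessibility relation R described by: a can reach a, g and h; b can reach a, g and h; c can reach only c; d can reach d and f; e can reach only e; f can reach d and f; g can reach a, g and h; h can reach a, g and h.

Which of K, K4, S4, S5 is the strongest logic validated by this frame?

K4

Transitive (axiom 4): yes — every two-step R-path is closed by a direct edge.
Reflexive (axiom T): no — b is not related to itself.
Euclidean (axiom 5): yes — any two successors of a common world are R-related.
So F validates K, K4; S4 would additionally require R to be reflexive. The strongest is K4.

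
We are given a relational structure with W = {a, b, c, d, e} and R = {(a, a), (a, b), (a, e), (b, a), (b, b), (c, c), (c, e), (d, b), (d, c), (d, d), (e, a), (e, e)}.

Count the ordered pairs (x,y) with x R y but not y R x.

3

Enumerating: (c,e), (d,b), (d,c).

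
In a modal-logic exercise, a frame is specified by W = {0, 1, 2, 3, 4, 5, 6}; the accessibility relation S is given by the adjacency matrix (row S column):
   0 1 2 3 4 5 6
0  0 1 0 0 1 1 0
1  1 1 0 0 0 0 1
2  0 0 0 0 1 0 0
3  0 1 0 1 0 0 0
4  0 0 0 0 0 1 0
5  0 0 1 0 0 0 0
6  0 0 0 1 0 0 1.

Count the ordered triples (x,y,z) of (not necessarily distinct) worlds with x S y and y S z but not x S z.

Enumerating: (0,1,0), (0,1,6), (0,5,2), (1,0,4), (1,0,5), (1,6,3), (2,4,5), (3,1,0), (3,1,6), (4,5,2), (5,2,4), (6,3,1).

12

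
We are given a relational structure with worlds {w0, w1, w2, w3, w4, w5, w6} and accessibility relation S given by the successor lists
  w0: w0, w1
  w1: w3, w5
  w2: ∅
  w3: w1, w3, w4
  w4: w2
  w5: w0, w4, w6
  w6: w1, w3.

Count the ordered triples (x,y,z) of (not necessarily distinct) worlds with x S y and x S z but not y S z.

20

Enumerating: (w0,w1,w0), (w0,w1,w1), (w1,w3,w5), (w1,w5,w3), (w1,w5,w5), (w3,w1,w1), (w3,w1,w4), (w3,w4,w1), (w3,w4,w3), (w3,w4,w4), (w4,w2,w2), (w5,w0,w4), … and 8 more.
Total: 20.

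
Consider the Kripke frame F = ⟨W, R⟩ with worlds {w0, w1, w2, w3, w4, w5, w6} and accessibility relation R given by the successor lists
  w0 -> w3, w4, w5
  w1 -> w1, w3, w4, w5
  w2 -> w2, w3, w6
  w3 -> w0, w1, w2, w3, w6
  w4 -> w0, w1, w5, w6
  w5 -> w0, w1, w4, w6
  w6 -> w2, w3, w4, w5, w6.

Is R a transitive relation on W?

No

Transitive: no — w0 R w3 and w3 R w1, but not w0 R w1.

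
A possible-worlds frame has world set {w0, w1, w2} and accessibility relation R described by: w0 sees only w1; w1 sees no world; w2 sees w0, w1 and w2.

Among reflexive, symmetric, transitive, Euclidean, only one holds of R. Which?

transitive

Reflexive: no — w0 is not related to itself.
Symmetric: no — w0 R w1 but not w1 R w0.
Transitive: yes — every two-step R-path is closed by a direct edge.
Euclidean: no — w2 R w1 and w2 R w0, but not w1 R w0.
Only transitive holds.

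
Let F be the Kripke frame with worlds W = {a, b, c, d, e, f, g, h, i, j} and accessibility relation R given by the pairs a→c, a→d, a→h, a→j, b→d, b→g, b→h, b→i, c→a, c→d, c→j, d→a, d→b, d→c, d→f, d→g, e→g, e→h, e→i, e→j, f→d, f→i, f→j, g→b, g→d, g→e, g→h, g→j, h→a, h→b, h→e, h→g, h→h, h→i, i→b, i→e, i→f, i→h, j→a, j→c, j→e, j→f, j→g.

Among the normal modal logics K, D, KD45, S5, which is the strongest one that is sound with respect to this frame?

Serial (axiom D): yes — every world has a successor (e.g. a R c).
Euclidean (axiom 5): no — a R c and a R h, but not c R h.
Transitive (axiom 4): no — a R d and d R b, but not a R b.
Reflexive (axiom T): no — a is not related to itself.
So F validates K, D; KD45 would additionally require R to be Euclidean and transitive. The strongest is D.

D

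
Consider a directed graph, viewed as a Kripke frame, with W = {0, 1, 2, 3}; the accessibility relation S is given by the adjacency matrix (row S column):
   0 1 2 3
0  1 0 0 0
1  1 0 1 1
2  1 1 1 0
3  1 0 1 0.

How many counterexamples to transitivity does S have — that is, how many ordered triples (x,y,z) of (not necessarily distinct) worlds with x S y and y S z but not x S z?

Enumerating: (1,2,1), (2,1,3), (3,2,1).

3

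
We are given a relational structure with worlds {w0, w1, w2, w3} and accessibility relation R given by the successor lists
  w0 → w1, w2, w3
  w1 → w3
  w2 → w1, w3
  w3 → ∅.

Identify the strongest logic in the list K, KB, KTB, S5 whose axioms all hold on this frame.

K

Symmetric (axiom B): no — w0 R w1 but not w1 R w0.
Reflexive (axiom T): no — w0 is not related to itself.
Euclidean (axiom 5): no — w0 R w1 and w0 R w2, but not w1 R w2.
So F validates K; KB would additionally require R to be symmetric. The strongest is K.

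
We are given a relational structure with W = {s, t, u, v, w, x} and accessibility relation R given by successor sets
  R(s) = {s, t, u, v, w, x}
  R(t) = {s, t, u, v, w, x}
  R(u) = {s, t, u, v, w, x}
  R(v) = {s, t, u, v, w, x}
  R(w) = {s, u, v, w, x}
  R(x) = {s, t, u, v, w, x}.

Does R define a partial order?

Reflexive: yes — every world is R-related to itself.
Transitive: no — w R s and s R t, but not w R t.
Antisymmetric: no — s R t and t R s with s ≠ t.
So R is not a partial order.

No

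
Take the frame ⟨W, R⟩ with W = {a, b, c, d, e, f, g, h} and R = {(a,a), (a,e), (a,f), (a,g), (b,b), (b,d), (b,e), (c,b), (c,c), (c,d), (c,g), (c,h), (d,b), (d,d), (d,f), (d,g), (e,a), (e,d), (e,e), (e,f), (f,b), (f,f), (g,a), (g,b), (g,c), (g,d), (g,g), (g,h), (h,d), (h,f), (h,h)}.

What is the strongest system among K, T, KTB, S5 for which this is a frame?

Reflexive (axiom T): yes — every world is R-related to itself.
Symmetric (axiom B): no — a R f but not f R a.
Euclidean (axiom 5): no — a R e and a R g, but not e R g.
So F validates K, T; KTB would additionally require R to be symmetric. The strongest is T.

T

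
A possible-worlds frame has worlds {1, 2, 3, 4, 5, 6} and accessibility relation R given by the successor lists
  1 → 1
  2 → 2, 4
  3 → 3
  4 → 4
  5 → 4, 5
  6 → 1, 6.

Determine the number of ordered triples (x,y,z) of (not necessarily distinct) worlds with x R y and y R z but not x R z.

R is transitive; there are no such tuples.

0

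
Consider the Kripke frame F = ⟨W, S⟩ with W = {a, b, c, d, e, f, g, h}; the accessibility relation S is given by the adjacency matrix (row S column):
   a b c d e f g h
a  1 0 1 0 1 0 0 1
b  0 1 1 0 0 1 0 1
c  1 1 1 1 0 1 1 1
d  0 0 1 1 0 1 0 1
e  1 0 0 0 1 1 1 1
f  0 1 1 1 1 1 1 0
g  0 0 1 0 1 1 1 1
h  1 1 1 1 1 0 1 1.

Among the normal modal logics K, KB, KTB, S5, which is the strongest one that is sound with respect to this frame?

KTB

Symmetric (axiom B): yes — every pair in S has its reverse in S.
Reflexive (axiom T): yes — every world is S-related to itself.
Euclidean (axiom 5): no — a S c and a S e, but not c S e.
So F validates K, KB, KTB; S5 would additionally require S to be Euclidean. The strongest is KTB.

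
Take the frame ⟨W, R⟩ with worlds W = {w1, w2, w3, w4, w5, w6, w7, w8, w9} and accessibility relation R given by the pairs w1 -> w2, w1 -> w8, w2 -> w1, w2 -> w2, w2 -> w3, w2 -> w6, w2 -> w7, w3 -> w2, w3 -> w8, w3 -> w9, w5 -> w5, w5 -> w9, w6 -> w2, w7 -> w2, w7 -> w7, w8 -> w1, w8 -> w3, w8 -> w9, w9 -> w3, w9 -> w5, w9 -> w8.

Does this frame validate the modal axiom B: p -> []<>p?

Axiom B corresponds to the accessibility relation being symmetric.
Symmetric: yes — every pair in R has its reverse in R.

Yes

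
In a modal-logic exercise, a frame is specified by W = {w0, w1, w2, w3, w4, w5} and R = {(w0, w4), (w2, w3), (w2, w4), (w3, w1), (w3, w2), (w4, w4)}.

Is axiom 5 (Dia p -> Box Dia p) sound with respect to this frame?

No

Axiom 5 corresponds to the accessibility relation being Euclidean.
Euclidean: no — w2 R w3 and w2 R w4, but not w3 R w4.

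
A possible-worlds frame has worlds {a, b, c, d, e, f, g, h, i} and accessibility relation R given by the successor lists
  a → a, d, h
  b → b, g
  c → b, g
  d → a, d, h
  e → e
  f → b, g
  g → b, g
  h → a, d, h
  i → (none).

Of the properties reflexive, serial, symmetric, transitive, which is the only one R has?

transitive

Reflexive: no — c is not related to itself.
Serial: no — i has no R-successor.
Symmetric: no — c R b but not b R c.
Transitive: yes — every two-step R-path is closed by a direct edge.
Only transitive holds.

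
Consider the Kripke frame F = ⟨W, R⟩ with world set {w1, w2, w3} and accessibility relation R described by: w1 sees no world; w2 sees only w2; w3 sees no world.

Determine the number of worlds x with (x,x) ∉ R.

Enumerating: w1, w3.

2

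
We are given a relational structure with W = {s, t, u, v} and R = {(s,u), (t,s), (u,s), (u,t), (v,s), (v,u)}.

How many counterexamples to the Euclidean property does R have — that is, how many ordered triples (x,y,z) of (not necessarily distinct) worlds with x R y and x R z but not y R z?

Enumerating: (s,u,u), (t,s,s), (u,s,s), (u,s,t), (u,t,t), (v,s,s), (v,u,u).

7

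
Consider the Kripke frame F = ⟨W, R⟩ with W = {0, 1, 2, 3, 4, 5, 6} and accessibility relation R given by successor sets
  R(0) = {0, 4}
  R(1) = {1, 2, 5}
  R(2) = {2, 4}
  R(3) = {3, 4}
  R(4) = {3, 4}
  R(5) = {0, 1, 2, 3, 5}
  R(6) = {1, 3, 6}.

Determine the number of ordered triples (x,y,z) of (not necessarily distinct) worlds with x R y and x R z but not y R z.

Enumerating: (0,4,0), (1,2,1), (1,2,5), (2,4,2), (5,0,1), (5,0,2), (5,0,3), (5,0,5), (5,1,0), (5,1,3), (5,2,0), (5,2,1), … and 10 more.
Total: 22.

22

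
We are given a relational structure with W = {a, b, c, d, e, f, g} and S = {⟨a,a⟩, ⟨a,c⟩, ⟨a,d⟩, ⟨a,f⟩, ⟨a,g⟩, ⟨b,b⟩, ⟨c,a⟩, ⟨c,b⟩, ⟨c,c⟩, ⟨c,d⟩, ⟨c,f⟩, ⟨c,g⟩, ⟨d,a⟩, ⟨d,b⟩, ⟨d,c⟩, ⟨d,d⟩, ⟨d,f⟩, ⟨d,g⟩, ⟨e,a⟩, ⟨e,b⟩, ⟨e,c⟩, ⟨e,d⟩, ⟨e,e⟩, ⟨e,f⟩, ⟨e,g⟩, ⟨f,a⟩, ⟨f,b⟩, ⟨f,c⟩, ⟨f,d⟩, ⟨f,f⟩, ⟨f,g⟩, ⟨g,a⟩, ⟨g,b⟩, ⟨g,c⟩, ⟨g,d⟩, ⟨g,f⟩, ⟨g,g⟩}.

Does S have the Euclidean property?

No

Euclidean: no — c S a and c S b, but not a S b.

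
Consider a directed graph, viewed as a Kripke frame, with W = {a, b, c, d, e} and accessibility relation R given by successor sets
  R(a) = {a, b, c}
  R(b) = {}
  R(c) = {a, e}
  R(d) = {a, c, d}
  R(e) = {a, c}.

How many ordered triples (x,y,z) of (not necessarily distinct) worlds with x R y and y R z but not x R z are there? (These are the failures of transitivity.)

8

Enumerating: (a,c,e), (c,a,b), (c,a,c), (c,e,c), (d,a,b), (d,c,e), (e,a,b), (e,c,e).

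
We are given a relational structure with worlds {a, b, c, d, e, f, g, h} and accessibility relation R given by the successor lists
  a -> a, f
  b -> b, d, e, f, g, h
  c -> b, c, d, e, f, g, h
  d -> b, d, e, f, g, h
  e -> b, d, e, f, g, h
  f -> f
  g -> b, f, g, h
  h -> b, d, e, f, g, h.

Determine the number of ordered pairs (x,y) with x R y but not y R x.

Enumerating: (a,f), (b,f), (c,b), (c,d), (c,e), (c,f), (c,g), (c,h), (d,f), (d,g), (e,f), (e,g), (g,f), (h,f).

14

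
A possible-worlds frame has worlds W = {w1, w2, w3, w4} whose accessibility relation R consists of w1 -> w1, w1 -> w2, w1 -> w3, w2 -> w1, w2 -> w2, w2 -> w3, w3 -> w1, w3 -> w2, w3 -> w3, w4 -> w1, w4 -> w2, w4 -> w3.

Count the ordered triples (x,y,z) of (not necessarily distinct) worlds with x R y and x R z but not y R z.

R is Euclidean; there are no such tuples.

0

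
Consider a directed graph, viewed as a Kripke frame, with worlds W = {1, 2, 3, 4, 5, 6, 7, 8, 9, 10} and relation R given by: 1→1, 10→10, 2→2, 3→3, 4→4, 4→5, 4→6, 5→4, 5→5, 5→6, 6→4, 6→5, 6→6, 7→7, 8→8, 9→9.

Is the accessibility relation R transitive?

Transitive: yes — every two-step R-path is closed by a direct edge.

Yes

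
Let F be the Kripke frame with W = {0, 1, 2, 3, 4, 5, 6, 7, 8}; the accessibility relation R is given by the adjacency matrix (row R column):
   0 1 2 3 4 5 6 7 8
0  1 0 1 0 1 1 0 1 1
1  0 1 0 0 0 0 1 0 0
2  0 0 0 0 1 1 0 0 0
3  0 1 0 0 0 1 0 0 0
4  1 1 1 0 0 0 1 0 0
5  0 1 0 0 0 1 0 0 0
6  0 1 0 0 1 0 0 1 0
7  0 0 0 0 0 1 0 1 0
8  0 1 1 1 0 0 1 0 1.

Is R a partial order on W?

Reflexive: no — 2 is not related to itself.
Transitive: no — 0 R 4 and 4 R 1, but not 0 R 1.
Antisymmetric: no — 0 R 4 and 4 R 0 with 0 ≠ 4.
So R is not a partial order.

No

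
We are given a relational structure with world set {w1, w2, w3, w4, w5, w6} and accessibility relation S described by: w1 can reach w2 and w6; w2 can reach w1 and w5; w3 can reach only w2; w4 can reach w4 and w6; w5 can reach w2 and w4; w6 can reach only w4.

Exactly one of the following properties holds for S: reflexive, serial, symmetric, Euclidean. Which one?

serial

Reflexive: no — w1 is not related to itself.
Serial: yes — every world has a successor (e.g. w1 S w2).
Symmetric: no — w1 S w6 but not w6 S w1.
Euclidean: no — w1 S w2 and w1 S w6, but not w2 S w6.
Only serial holds.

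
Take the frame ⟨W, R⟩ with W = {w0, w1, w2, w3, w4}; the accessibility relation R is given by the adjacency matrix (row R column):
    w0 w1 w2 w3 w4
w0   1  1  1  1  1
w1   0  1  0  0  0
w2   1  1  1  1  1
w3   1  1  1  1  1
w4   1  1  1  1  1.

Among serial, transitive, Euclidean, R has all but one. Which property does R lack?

Euclidean

Serial: yes — every world has a successor (e.g. w0 R w0).
Transitive: yes — every two-step R-path is closed by a direct edge.
Euclidean: no — w0 R w1 and w0 R w2, but not w1 R w2.
Only Euclidean fails.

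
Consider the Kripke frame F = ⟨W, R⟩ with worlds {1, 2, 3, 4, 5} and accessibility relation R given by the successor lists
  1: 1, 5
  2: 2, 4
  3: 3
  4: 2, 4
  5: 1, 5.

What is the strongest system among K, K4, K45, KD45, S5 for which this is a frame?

Transitive (axiom 4): yes — every two-step R-path is closed by a direct edge.
Euclidean (axiom 5): yes — any two successors of a common world are R-related.
Serial (axiom D): yes — every world has a successor (e.g. 1 R 1).
Reflexive (axiom T): yes — every world is R-related to itself.
So F validates K, K4, K45, KD45, S5. The strongest is S5.

S5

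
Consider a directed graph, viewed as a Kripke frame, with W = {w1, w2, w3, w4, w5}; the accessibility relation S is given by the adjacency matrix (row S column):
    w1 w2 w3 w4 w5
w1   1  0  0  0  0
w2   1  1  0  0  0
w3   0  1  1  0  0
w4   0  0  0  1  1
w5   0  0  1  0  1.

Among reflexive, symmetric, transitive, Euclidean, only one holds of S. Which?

reflexive

Reflexive: yes — every world is S-related to itself.
Symmetric: no — w2 S w1 but not w1 S w2.
Transitive: no — w3 S w2 and w2 S w1, but not w3 S w1.
Euclidean: no — w2 S w1 and w2 S w2, but not w1 S w2.
Only reflexive holds.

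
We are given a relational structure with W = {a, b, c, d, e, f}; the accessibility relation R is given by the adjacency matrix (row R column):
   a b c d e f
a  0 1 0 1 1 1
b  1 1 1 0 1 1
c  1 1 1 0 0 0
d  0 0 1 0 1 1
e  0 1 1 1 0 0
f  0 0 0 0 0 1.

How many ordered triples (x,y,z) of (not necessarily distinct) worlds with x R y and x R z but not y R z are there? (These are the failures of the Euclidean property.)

Enumerating: (a,b,d), (a,d,b), (a,d,d), (a,e,e), (a,e,f), (a,f,b), (a,f,d), (a,f,e), (b,a,a), (b,a,c), (b,c,e), (b,c,f), … and 19 more.
Total: 31.

31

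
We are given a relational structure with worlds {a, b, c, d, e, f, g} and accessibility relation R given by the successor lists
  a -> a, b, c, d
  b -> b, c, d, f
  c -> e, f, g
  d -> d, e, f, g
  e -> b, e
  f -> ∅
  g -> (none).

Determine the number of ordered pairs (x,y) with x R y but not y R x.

Enumerating: (a,b), (a,c), (a,d), (b,c), (b,d), (b,f), (c,e), (c,f), (c,g), (d,e), (d,f), (d,g), (e,b).

13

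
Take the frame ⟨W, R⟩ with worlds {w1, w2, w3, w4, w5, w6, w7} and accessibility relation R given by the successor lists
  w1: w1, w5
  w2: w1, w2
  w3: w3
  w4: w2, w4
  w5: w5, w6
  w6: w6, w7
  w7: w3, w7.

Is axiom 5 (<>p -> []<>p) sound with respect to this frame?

No

By correspondence theory, 5 is valid on a frame iff R is Euclidean.
Euclidean: no — w1 R w5 and w1 R w1, but not w5 R w1.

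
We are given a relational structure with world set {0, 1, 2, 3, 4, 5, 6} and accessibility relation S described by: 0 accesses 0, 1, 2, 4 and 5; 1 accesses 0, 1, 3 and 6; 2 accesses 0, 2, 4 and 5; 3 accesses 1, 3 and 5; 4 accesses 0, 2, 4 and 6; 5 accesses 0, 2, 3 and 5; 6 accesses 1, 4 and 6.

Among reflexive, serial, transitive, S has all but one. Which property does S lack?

Reflexive: yes — every world is S-related to itself.
Serial: yes — every world has a successor (e.g. 0 S 0).
Transitive: no — 0 S 1 and 1 S 3, but not 0 S 3.
Only transitive fails.

transitive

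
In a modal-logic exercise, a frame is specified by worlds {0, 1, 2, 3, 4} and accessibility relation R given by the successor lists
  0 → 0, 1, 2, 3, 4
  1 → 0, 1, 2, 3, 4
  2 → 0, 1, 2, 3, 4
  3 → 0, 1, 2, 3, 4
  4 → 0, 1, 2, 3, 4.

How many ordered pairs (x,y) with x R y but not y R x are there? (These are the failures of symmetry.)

0

R is symmetric; there are no such tuples.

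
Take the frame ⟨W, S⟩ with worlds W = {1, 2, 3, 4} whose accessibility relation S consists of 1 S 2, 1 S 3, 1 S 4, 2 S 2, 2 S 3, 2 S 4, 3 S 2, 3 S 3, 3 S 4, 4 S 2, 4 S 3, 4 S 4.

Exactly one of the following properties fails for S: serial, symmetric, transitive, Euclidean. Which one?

symmetric

Serial: yes — every world has a successor (e.g. 1 S 2).
Symmetric: no — 1 S 2 but not 2 S 1.
Transitive: yes — every two-step S-path is closed by a direct edge.
Euclidean: yes — any two successors of a common world are S-related.
Only symmetric fails.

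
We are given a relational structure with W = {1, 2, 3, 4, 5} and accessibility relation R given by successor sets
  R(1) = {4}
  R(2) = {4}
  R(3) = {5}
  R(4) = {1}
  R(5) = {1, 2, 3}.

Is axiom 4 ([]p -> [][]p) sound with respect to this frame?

By correspondence theory, 4 is valid on a frame iff R is transitive.
Transitive: no — 2 R 4 and 4 R 1, but not 2 R 1.

No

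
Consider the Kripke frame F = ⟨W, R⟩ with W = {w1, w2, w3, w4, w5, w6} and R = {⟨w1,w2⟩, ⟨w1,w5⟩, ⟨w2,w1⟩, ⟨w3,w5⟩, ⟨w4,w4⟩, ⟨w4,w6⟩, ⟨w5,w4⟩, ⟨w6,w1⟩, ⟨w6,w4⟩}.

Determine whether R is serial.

Serial: yes — every world has a successor (e.g. w1 R w2).

Yes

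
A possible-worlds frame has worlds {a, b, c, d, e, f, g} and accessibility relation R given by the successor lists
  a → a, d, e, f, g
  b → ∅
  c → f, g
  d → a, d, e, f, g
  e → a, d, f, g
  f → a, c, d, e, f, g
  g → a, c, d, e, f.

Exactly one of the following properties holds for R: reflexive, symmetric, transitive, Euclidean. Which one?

symmetric

Reflexive: no — b is not related to itself.
Symmetric: yes — every pair in R has its reverse in R.
Transitive: no — a R f and f R c, but not a R c.
Euclidean: no — f R a and f R c, but not a R c.
Only symmetric holds.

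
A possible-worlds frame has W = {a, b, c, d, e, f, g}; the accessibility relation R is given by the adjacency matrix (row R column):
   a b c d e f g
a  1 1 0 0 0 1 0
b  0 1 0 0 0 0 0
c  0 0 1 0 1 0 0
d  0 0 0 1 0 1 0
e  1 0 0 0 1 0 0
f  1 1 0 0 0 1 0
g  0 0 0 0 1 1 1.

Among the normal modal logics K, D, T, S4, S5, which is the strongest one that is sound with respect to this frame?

T

Serial (axiom D): yes — every world has a successor (e.g. a R a).
Reflexive (axiom T): yes — every world is R-related to itself.
Transitive (axiom 4): no — c R e and e R a, but not c R a.
Euclidean (axiom 5): no — a R b and a R f, but not b R f.
So F validates K, D, T; S4 would additionally require R to be transitive. The strongest is T.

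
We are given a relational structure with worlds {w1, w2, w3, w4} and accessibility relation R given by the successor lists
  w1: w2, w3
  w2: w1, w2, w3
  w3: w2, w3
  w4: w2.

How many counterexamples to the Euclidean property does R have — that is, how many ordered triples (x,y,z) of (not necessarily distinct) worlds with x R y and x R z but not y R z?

Enumerating: (w2,w1,w1), (w2,w3,w1).

2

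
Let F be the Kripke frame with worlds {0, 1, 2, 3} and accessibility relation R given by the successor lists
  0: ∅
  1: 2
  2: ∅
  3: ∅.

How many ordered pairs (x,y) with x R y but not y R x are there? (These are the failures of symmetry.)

1

Enumerating: (1,2).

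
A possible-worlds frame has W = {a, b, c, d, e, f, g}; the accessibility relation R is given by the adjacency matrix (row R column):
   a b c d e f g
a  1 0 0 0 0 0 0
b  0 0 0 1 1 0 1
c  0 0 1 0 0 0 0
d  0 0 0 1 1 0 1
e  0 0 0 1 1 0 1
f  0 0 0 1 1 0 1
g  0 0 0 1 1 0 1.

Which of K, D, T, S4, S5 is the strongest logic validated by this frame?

D

Serial (axiom D): yes — every world has a successor (e.g. a R a).
Reflexive (axiom T): no — b is not related to itself.
Transitive (axiom 4): yes — every two-step R-path is closed by a direct edge.
Euclidean (axiom 5): yes — any two successors of a common world are R-related.
So F validates K, D; T would additionally require R to be reflexive. The strongest is D.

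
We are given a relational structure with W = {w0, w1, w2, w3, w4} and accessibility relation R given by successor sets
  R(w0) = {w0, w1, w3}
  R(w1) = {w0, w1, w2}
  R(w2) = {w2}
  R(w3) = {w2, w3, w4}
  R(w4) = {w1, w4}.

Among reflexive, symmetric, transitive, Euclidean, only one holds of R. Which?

Reflexive: yes — every world is R-related to itself.
Symmetric: no — w0 R w3 but not w3 R w0.
Transitive: no — w0 R w1 and w1 R w2, but not w0 R w2.
Euclidean: no — w0 R w1 and w0 R w3, but not w1 R w3.
Only reflexive holds.

reflexive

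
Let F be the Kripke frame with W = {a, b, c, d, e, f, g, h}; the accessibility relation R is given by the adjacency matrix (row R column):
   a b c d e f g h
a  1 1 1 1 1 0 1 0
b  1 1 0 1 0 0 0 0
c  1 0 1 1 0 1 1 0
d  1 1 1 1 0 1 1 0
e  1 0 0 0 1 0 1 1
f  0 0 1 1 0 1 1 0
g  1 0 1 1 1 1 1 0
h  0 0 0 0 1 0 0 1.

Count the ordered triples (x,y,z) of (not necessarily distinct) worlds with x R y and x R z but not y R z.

Enumerating: (a,b,c), (a,b,e), (a,b,g), (a,c,b), (a,c,e), (a,d,e), (a,e,b), (a,e,c), (a,e,d), (a,g,b), (c,a,f), (c,f,a), … and 20 more.
Total: 32.

32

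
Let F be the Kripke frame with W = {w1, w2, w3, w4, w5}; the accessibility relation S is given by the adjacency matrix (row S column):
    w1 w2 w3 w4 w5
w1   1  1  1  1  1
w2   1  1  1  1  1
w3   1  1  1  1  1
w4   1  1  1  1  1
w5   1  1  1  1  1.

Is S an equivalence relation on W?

Yes

Reflexive: yes — every world is S-related to itself.
Symmetric: yes — every pair in S has its reverse in S.
Transitive: yes — every two-step S-path is closed by a direct edge.
So S is an equivalence relation.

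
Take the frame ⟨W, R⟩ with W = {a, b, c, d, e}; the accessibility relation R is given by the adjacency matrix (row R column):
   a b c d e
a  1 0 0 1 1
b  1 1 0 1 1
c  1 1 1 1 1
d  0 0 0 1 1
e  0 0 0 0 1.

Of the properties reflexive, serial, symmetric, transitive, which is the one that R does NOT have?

Reflexive: yes — every world is R-related to itself.
Serial: yes — every world has a successor (e.g. a R a).
Symmetric: no — a R d but not d R a.
Transitive: yes — every two-step R-path is closed by a direct edge.
Only symmetric fails.

symmetric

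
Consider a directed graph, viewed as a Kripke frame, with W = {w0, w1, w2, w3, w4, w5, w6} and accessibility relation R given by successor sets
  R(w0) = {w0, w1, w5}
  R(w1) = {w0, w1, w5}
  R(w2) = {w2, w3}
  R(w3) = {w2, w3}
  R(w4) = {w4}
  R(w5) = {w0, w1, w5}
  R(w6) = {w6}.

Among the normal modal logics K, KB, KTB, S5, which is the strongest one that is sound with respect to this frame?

Symmetric (axiom B): yes — every pair in R has its reverse in R.
Reflexive (axiom T): yes — every world is R-related to itself.
Euclidean (axiom 5): yes — any two successors of a common world are R-related.
So F validates K, KB, KTB, S5. The strongest is S5.

S5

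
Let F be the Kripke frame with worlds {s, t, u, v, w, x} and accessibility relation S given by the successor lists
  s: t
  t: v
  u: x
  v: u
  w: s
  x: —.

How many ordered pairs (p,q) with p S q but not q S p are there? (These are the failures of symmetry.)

5

Enumerating: (s,t), (t,v), (u,x), (v,u), (w,s).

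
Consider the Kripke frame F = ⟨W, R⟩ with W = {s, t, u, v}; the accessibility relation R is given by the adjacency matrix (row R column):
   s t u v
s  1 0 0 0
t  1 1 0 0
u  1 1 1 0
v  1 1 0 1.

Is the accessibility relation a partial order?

Reflexive: yes — every world is R-related to itself.
Transitive: yes — every two-step R-path is closed by a direct edge.
Antisymmetric: yes — no distinct pair is related both ways.
So R is a partial order.

Yes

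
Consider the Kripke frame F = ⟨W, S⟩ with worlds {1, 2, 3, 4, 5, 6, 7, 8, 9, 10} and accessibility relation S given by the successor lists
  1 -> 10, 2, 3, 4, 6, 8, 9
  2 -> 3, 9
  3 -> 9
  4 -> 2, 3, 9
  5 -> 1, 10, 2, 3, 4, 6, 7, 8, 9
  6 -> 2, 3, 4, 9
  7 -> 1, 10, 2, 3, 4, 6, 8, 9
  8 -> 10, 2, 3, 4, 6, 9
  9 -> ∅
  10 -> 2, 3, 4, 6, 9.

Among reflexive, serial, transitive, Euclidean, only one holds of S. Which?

Reflexive: no — 1 is not related to itself.
Serial: no — 9 has no S-successor.
Transitive: yes — every two-step S-path is closed by a direct edge.
Euclidean: no — 1 S 10 and 1 S 8, but not 10 S 8.
Only transitive holds.

transitive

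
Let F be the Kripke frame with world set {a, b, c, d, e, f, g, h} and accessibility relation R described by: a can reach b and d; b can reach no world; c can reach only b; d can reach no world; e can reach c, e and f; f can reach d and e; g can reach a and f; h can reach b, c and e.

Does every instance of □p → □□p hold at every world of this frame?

The schema 4 characterises exactly the transitive frames.
Transitive: no — e R c and c R b, but not e R b.

No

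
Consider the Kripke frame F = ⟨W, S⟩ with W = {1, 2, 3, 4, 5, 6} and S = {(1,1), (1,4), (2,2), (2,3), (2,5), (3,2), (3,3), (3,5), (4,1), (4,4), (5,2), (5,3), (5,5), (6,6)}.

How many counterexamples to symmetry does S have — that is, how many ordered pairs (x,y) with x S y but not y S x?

S is symmetric; there are no such tuples.

0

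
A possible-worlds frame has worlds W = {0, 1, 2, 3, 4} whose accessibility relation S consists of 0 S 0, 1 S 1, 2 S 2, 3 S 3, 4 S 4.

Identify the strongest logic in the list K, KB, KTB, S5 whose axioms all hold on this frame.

S5

Symmetric (axiom B): yes — every pair in S has its reverse in S.
Reflexive (axiom T): yes — every world is S-related to itself.
Euclidean (axiom 5): yes — any two successors of a common world are S-related.
So F validates K, KB, KTB, S5. The strongest is S5.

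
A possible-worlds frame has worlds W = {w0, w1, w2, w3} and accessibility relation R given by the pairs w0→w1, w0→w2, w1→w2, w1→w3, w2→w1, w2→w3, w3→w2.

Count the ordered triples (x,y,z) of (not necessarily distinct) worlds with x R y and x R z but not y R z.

8

Enumerating: (w0,w1,w1), (w0,w2,w2), (w1,w2,w2), (w1,w3,w3), (w2,w1,w1), (w2,w3,w1), (w2,w3,w3), (w3,w2,w2).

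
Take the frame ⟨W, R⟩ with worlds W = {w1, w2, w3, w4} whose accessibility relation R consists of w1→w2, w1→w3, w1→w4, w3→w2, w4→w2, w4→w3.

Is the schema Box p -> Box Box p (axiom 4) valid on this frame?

Yes

The schema 4 characterises exactly the transitive frames.
Transitive: yes — every two-step R-path is closed by a direct edge.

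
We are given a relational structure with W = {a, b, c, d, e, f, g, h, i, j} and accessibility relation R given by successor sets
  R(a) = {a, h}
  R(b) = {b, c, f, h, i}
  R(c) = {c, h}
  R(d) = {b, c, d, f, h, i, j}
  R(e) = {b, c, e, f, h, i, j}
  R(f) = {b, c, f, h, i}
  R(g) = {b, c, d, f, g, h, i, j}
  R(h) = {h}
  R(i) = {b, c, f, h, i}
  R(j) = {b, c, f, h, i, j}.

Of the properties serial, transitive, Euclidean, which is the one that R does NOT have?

Serial: yes — every world has a successor (e.g. a R a).
Transitive: yes — every two-step R-path is closed by a direct edge.
Euclidean: no — b R c and b R f, but not c R f.
Only Euclidean fails.

Euclidean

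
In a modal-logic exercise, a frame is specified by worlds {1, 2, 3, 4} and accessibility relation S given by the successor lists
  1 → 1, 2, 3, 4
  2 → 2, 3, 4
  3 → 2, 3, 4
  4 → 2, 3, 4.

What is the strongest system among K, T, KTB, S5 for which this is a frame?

Reflexive (axiom T): yes — every world is S-related to itself.
Symmetric (axiom B): no — 1 S 2 but not 2 S 1.
Euclidean (axiom 5): no — 1 S 2 and 1 S 1, but not 2 S 1.
So F validates K, T; KTB would additionally require S to be symmetric. The strongest is T.

T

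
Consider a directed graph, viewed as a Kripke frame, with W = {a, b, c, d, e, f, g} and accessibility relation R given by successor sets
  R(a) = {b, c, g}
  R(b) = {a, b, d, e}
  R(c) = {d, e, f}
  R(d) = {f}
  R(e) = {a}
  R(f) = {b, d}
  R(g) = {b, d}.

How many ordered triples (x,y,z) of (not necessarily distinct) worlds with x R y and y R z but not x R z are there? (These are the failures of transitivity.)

23

Enumerating: (a,b,a), (a,b,d), (a,b,e), (a,c,d), (a,c,e), (a,c,f), (a,g,d), (b,a,c), (b,a,g), (b,d,f), (c,e,a), (c,f,b), … and 11 more.
Total: 23.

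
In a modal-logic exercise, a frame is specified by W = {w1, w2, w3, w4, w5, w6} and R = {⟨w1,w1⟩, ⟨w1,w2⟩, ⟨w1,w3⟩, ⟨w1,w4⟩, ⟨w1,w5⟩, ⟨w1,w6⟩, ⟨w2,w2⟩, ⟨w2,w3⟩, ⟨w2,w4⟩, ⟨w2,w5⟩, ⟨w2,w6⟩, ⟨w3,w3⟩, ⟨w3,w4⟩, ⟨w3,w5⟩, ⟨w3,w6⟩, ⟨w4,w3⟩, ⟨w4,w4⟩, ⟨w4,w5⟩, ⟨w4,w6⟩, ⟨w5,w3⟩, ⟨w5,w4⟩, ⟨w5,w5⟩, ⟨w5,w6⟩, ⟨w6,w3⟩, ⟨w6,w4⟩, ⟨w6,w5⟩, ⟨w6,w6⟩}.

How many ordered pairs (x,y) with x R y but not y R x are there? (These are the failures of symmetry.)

Enumerating: (w1,w2), (w1,w3), (w1,w4), (w1,w5), (w1,w6), (w2,w3), (w2,w4), (w2,w5), (w2,w6).

9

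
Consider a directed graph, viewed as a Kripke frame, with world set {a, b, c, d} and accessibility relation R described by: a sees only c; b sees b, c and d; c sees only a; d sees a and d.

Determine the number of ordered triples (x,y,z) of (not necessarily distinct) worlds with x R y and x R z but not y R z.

9

Enumerating: (a,c,c), (b,c,b), (b,c,c), (b,c,d), (b,d,b), (b,d,c), (c,a,a), (d,a,a), (d,a,d).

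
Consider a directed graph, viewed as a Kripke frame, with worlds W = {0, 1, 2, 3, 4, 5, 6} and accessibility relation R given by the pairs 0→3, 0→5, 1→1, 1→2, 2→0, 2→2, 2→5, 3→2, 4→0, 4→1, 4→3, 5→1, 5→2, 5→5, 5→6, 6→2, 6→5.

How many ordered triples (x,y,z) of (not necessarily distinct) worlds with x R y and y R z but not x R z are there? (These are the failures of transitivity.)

Enumerating: (0,3,2), (0,5,1), (0,5,2), (0,5,6), (1,2,0), (1,2,5), (2,0,3), (2,5,1), (2,5,6), (3,2,0), (3,2,5), (4,0,5), (4,1,2), (4,3,2), (5,2,0), (6,2,0), (6,5,1), (6,5,6).

18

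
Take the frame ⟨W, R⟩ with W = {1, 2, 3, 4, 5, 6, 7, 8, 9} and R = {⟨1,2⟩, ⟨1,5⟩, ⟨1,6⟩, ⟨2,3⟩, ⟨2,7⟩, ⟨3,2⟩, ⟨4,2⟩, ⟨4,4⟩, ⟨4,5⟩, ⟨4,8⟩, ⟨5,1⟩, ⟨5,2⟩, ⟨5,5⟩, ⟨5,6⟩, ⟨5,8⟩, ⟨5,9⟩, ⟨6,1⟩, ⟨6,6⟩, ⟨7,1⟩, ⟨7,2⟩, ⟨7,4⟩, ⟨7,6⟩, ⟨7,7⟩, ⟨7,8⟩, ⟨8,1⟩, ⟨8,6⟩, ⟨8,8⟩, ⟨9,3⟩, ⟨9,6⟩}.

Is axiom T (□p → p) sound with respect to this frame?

Axiom T corresponds to the accessibility relation being reflexive.
Reflexive: no — 1 is not related to itself.

No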